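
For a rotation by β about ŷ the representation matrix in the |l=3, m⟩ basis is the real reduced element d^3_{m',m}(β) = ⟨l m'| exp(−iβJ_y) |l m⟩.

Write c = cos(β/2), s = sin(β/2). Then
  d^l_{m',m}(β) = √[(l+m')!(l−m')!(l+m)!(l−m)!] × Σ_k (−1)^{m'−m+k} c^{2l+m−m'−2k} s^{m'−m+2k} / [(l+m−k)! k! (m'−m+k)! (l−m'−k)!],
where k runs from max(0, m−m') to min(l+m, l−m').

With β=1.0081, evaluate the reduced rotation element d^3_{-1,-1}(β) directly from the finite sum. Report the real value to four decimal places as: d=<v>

d=-0.3960

d^3_{-1,-1}(β=1.0081) via Wigner's sum:
With c≡cos(β/2)=0.875634 and s≡sin(β/2)=0.482976, N=[2·24·2·24]^{1/2}=48.000000
The bounds max(0,m−m')=0 and min(l+m,l−m')=2 give 3 terms
  k=0: (−1)^0·48.0000/(48)·0.8756^6·0.4830^0 = +0.450749
  k=1: (−1)^1·48.0000/(6)·0.8756^4·0.4830^2 = -1.097061
  k=2: (−1)^2·48.0000/(8)·0.8756^2·0.4830^4 = +0.250321
d^3_{-1,-1}(1.0081) = +0.450749 -1.097061 +0.250321 = -0.395990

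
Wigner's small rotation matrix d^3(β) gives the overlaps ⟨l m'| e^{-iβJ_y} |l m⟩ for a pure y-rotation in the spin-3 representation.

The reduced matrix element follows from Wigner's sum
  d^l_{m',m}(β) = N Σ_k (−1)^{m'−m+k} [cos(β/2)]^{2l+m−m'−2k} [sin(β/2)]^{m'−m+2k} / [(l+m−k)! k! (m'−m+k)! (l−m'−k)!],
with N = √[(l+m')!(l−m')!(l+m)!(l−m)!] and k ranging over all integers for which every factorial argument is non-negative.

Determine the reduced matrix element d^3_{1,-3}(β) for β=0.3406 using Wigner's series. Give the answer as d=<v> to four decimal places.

d^3_{1,-3}(β=0.3406) via Wigner's sum:
With c≡cos(β/2)=0.985534 and s≡sin(β/2)=0.169478, N=[24·2·1·720]^{1/2}=185.903201
Admissible k: 0..0 (factorial args all ≥0)
  k=0: (−1)^4·185.9032/(48)·0.9855^2·0.1695^4 = +0.003103
d^3_{1,-3}(0.3406) = +0.003103

d=0.0031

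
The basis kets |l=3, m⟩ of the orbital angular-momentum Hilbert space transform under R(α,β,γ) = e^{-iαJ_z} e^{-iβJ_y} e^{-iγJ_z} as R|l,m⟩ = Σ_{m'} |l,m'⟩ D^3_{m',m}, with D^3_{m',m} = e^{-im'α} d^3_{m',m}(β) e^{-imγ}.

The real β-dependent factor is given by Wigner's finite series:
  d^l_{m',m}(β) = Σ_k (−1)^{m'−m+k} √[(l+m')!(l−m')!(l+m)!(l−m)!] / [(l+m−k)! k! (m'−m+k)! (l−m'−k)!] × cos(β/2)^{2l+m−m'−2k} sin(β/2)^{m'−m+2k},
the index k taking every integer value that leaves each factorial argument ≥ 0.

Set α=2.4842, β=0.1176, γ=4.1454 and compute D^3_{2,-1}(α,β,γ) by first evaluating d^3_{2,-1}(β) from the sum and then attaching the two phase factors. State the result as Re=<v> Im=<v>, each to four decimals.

Re=-0.0009 Im=0.0009

D^3_{2,-1}(2.4842,0.1176,4.1454) = e^{-i·2·2.4842}·d^3_{2,-1}(0.1176)·e^{-i·-1·4.1454}. Compute d first:
Half-angle: c=0.998272, s=0.058766. N=√(120·1·2·24)=75.894664
The bounds max(0,m−m')=0 and min(l+m,l−m')=1 give 2 terms
  k=0: (−1)^3·75.8947/(12)·0.9983^3·0.0588^3 = -0.001277
  k=1: (−1)^4·75.8947/(24)·0.9983^1·0.0588^5 = +0.000002
d^3_{2,-1}(0.1176) = -0.001277 +0.000002 = -0.001275
D = (+0.253224+0.967408i)·(-0.001275)·(-0.537095-0.843522i) = -0.000867+0.000935i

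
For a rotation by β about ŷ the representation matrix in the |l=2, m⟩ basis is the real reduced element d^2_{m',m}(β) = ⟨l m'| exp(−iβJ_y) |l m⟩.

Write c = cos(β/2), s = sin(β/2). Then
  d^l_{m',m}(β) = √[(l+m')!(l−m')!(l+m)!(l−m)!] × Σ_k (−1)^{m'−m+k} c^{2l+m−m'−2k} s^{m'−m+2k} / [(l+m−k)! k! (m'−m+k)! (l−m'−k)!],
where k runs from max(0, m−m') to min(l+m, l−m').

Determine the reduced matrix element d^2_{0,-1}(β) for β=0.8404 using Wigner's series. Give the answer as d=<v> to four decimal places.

d=-0.6087

d^2_{0,-1}(β=0.8404) via Wigner's sum:
With c≡cos(β/2)=0.913007 and s≡sin(β/2)=0.407943, N=[2·2·1·6]^{1/2}=4.898979
The bounds max(0,m−m')=0 and min(l+m,l−m')=1 give 2 terms
  k=0: (−1)^1·4.8990/(2)·0.9130^3·0.4079^1 = -0.760498
  k=1: (−1)^2·4.8990/(2)·0.9130^1·0.4079^3 = +0.151827
d^2_{0,-1}(0.8404) = -0.760498 +0.151827 = -0.608671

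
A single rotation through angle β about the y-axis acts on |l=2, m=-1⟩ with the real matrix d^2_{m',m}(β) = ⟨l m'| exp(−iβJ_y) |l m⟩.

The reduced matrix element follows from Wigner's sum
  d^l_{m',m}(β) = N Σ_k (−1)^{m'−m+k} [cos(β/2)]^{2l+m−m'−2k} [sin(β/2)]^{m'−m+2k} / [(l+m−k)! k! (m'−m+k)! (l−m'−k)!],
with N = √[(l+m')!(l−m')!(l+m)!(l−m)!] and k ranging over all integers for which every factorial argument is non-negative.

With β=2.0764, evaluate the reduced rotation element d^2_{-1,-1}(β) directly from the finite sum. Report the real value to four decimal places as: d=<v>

d^2_{-1,-1}(β=2.0764) via Wigner's sum:
c=cos(2.0764/2)=0.507772, s=sin(2.0764/2)=0.861492; N=√[1·6·1·6]=6.000000
The bounds max(0,m−m')=0 and min(l+m,l−m')=1 give 2 terms
  k=0: (−1)^0·6.0000/(6)·0.5078^4·0.8615^0 = +0.066477
  k=1: (−1)^1·6.0000/(2)·0.5078^2·0.8615^2 = -0.574064
d^2_{-1,-1}(2.0764) = +0.066477 -0.574064 = -0.507587

d=-0.5076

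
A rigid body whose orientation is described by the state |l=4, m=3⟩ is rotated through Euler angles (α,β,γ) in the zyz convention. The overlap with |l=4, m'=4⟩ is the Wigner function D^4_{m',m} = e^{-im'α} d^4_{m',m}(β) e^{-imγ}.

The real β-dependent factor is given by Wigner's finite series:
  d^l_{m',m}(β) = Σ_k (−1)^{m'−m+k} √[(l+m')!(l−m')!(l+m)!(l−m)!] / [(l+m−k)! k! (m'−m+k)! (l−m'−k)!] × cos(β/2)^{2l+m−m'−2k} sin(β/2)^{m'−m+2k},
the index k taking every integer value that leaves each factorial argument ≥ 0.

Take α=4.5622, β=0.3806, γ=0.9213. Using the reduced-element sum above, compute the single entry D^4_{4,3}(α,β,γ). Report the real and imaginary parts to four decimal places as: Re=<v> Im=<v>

D^4_{4,3}(4.5622,0.3806,0.9213) = e^{-i·4·4.5622}·d^4_{4,3}(0.3806)·e^{-i·3·0.9213}. Compute d first:
c=cos(0.3806/2)=0.981948, s=sin(0.3806/2)=0.189153; N=√[40320·1·5040·1]=14255.272709
The bounds max(0,m−m')=0 and min(l+m,l−m')=0 give 1 term
  k=0: (−1)^1·14255.2727/(5040)·0.9819^7·0.1892^1 = -0.470953
d^4_{4,3}(0.3806) = -0.470953
Phases: e^{-i·(4)·4.5622}=+0.824909+0.565266i, e^{-i·(3)·0.9213}=-0.929518-0.368777i ⇒ D=+0.262938+0.390718i

Re=0.2629 Im=0.3907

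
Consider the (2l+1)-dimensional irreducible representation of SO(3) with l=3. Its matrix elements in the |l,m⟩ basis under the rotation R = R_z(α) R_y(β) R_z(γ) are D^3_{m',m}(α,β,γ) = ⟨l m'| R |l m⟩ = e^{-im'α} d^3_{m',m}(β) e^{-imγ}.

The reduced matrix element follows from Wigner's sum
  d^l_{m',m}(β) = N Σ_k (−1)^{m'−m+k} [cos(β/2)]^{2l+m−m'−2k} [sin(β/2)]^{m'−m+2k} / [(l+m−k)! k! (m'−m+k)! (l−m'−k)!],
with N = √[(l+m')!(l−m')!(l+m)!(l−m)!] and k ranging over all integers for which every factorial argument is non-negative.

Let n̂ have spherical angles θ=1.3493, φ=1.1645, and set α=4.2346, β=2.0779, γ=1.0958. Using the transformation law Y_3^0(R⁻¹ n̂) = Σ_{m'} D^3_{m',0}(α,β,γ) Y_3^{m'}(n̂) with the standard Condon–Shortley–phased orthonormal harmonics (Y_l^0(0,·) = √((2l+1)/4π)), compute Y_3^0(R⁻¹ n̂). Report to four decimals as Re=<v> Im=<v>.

Re=-0.5652 Im=0.0000

Need the full column D^3_{m',0} for m'=−3..3 at α=4.2346, β=2.0779, γ=1.0958.
cos(β/2)=0.507126, sin(β/2)=0.861872
d^3_{-3,0}: single k=3 term ⇒ +0.373413;  D = +0.369893+0.051157i
d^3_{-2,0}: k∈[2..3] ⇒ +0.269097 -0.777254 = -0.508158;  D = +0.293276-0.414986i
d^3_{-1,0}: k∈[1..3] ⇒ +0.100141 -0.867735 +0.835450 = +0.067856;  D = -0.031201-0.060257i
d^3_{0,0}: k∈[0..3] ⇒ +0.017010 -0.442171 +1.277159 -0.409881 = +0.442117;  D = +0.442117+0.000000i
d^3_{1,0}: k∈[0..2] ⇒ -0.100141 +0.867735 -0.835450 = -0.067856;  D = +0.031201-0.060257i
d^3_{2,0}: k∈[0..1] ⇒ +0.269097 -0.777254 = -0.508158;  D = +0.293276+0.414986i
d^3_{3,0}: single k=0 term ⇒ -0.373413;  D = -0.369893+0.051157i
Y_3^{m'}(θ=1.3493,φ=1.1645) and Σ D·Y over m':
  (+0.3699+0.0512i)·(-0.3636+0.1335i)  (+0.2933-0.4150i)·(-0.1469-0.1551i)  (-0.0312-0.0603i)·(-0.0945+0.2197i)  (+0.4421+0.0000i)·(-0.2262+0.0000i)  (+0.0312-0.0603i)·(+0.0945+0.2197i)  (+0.2933+0.4150i)·(-0.1469+0.1551i)  (-0.3699+0.0512i)·(+0.3636+0.1335i)
Y_3^0(R⁻¹ n̂) = -0.565247+0.000000i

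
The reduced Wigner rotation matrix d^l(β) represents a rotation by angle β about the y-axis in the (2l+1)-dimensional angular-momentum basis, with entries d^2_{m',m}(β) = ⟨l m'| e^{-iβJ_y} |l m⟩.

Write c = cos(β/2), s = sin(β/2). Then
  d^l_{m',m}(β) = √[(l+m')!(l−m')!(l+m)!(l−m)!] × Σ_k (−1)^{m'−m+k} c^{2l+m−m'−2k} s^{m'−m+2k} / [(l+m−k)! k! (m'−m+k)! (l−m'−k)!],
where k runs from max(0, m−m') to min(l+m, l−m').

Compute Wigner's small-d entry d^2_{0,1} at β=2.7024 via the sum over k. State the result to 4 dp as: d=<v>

d^2_{0,1}(β=2.7024) via Wigner's sum:
Half-angle: c=0.217836, s=0.975985. N=√(2·2·6·1)=4.898979
Admissible k: 1..2 (factorial args all ≥0)
  k=1: (−1)^0·4.8990/(2)·0.2178^3·0.9760^1 = +0.024712
  k=2: (−1)^1·4.8990/(2)·0.2178^1·0.9760^3 = -0.496061
d^2_{0,1}(2.7024) = +0.024712 -0.496061 = -0.471349

d=-0.4713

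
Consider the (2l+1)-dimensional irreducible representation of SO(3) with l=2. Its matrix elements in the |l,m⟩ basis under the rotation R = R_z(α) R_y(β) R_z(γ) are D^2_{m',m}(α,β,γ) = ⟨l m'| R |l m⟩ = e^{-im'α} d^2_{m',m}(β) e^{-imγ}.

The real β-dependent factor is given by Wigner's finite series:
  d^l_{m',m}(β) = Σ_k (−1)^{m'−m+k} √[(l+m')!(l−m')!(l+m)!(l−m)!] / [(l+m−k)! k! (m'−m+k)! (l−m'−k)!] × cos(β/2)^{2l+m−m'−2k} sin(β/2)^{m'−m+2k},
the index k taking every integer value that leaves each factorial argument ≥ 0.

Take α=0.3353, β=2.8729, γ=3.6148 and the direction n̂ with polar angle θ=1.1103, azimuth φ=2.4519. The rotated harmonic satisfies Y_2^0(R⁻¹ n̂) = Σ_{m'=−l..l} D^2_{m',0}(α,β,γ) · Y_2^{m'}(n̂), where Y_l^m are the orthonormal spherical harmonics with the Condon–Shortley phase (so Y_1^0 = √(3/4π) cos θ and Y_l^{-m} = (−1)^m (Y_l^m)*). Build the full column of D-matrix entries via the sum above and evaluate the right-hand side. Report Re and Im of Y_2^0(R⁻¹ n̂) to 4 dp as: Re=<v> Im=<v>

Re=-0.0272 Im=0.0000

Need the full column D^2_{m',0} for m'=−2..2 at α=0.3353, β=2.8729, γ=3.6148.
cos(β/2)=0.133943, sin(β/2)=0.990989
d^2_{-2,0}: single k=2 term ⇒ +0.043157;  D = +0.033811+0.026820i
d^2_{-1,0}: k∈[1..2] ⇒ +0.005833 -0.319301 = -0.313468;  D = -0.296012-0.103148i
d^2_{0,0}: k∈[0..2] ⇒ +0.000322 -0.070475 +0.964441 = +0.894288;  D = +0.894288+0.000000i
d^2_{1,0}: k∈[0..1] ⇒ -0.005833 +0.319301 = +0.313468;  D = +0.296012-0.103148i
d^2_{2,0}: single k=0 term ⇒ +0.043157;  D = +0.033811-0.026820i
Y_2^{m'}(θ=1.1103,φ=2.4519) and Σ D·Y over m':
  (+0.0338+0.0268i)·(+0.0590+0.3043i)  (-0.2960-0.1031i)·(-0.2373-0.1957i)  (+0.8943+0.0000i)·(-0.1285+0.0000i)  (+0.2960-0.1031i)·(+0.2373-0.1957i)  (+0.0338-0.0268i)·(+0.0590-0.3043i)
Y_2^0(R⁻¹ n̂) = -0.027193-0.000000i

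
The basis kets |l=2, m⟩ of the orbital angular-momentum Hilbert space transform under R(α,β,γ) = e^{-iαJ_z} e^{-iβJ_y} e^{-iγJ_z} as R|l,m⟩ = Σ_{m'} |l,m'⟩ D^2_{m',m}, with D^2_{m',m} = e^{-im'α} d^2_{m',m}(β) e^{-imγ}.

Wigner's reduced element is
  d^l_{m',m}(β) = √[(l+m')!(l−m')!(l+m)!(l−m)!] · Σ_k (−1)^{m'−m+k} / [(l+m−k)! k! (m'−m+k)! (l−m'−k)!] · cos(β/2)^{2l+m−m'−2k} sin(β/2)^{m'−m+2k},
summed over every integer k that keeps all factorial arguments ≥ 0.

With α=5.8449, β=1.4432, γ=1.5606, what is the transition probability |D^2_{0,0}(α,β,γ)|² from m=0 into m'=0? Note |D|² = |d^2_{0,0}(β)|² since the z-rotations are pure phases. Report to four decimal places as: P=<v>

First d^2_{0,0}(β=1.4432), then the phase factors e^{-i(0)α} and e^{-i(0)γ}:
c=cos(1.4432/2)=0.750750, s=sin(1.4432/2)=0.660587; N=√[2·2·2·2]=4.000000
The bounds max(0,m−m')=0 and min(l+m,l−m')=2 give 3 terms
  k=0: (−1)^0·4.0000/(4)·0.7507^4·0.6606^0 = +0.317673
  k=1: (−1)^1·4.0000/(1)·0.7507^2·0.6606^2 = -0.983807
  k=2: (−1)^2·4.0000/(4)·0.7507^0·0.6606^4 = +0.190423
d^2_{0,0}(1.4432) = +0.317673 -0.983807 +0.190423 = -0.475711
|D^2_{0,0}|² = |d^2_{0,0}(β)|² = (-0.475711)² = 0.226301 (the z-rotation phases have unit modulus)

P=0.2263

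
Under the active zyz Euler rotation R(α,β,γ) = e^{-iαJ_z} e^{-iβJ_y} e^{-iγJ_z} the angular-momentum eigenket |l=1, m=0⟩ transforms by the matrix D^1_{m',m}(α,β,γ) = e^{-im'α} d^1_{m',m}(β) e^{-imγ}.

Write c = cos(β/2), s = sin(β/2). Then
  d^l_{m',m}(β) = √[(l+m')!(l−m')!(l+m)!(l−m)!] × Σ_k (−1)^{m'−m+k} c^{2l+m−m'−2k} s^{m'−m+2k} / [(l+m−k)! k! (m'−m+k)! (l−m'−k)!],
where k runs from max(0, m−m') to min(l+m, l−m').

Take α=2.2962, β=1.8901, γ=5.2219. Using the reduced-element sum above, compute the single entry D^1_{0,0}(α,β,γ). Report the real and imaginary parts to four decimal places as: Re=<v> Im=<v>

Split into d^1_{0,0}(β=1.8901) × two z-phases.
With c≡cos(β/2)=0.585702 and s≡sin(β/2)=0.810526, N=[1·1·1·1]^{1/2}=1.000000
The bounds max(0,m−m')=0 and min(l+m,l−m')=1 give 2 terms
  k=0: (−1)^0·1.0000/(1)·0.5857^2·0.8105^0 = +0.343047
  k=1: (−1)^1·1.0000/(1)·0.5857^0·0.8105^2 = -0.656953
d^1_{0,0}(1.8901) = +0.343047 -0.656953 = -0.313906
Phases: e^{-i·(0)·2.2962}=+1.000000+0.000000i, e^{-i·(0)·5.2219}=+1.000000+0.000000i ⇒ D=-0.313906+0.000000i

Re=-0.3139 Im=0.0000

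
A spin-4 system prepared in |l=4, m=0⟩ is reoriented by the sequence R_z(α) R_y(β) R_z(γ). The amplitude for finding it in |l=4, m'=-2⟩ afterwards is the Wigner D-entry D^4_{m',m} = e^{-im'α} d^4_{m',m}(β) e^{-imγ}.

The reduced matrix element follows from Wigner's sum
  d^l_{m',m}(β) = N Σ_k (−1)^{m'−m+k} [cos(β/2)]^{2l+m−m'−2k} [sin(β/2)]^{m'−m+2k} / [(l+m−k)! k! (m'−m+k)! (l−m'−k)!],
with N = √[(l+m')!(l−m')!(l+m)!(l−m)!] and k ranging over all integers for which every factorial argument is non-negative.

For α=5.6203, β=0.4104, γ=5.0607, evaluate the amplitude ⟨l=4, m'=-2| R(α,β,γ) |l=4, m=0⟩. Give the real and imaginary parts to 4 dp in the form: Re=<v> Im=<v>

Re=0.0746 Im=-0.2982

Split into d^4_{-2,0}(β=0.4104) × two z-phases.
c=cos(0.4104/2)=0.979020, s=sin(0.4104/2)=0.203763; N=√[2·720·24·24]=910.735966
k∈{2,3,4} keeps every argument non-negative
  k=2: (−1)^0·910.7360/(96)·0.9790^6·0.2038^2 = +0.346834
  k=3: (−1)^1·910.7360/(36)·0.9790^4·0.2038^4 = -0.040064
  k=4: (−1)^2·910.7360/(96)·0.9790^2·0.2038^6 = +0.000651
d^4_{-2,0}(0.4104) = +0.346834 -0.040064 +0.000651 = +0.307421
Phases: e^{-i·(-2)·5.6203}=+0.242581-0.970131i, e^{-i·(0)·5.0607}=+1.000000+0.000000i ⇒ D=+0.074574-0.298238i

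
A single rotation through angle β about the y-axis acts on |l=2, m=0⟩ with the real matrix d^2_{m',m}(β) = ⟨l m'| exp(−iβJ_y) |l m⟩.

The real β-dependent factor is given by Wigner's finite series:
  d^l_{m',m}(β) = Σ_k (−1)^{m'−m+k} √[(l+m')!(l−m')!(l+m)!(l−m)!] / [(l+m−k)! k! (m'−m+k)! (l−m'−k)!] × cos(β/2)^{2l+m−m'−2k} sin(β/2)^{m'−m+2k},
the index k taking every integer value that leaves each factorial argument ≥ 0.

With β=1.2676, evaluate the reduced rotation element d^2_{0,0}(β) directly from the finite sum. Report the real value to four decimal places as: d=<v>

d=-0.3663

d^2_{0,0}(β=1.2676) via Wigner's sum:
c=cos(1.2676/2)=0.805783, s=sin(1.2676/2)=0.592211; N=√[2·2·2·2]=4.000000
Admissible k: 0..2 (factorial args all ≥0)
  k=0: (−1)^0·4.0000/(4)·0.8058^4·0.5922^0 = +0.421572
  k=1: (−1)^1·4.0000/(1)·0.8058^2·0.5922^2 = -0.910855
  k=2: (−1)^2·4.0000/(4)·0.8058^0·0.5922^4 = +0.123000
d^2_{0,0}(1.2676) = +0.421572 -0.910855 +0.123000 = -0.366282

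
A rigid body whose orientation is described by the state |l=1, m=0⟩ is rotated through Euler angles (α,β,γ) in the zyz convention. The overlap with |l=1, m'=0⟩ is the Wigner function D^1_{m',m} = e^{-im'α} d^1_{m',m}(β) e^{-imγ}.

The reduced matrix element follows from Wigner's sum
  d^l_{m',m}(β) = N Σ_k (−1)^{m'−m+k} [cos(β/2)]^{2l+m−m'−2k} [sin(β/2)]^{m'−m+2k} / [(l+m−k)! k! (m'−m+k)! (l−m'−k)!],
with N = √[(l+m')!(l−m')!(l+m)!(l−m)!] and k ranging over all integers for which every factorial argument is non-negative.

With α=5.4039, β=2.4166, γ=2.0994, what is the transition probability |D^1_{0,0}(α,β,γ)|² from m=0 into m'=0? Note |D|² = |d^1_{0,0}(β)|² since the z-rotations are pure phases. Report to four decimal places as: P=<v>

Split into d^1_{0,0}(β=2.4166) × two z-phases.
Half-angle: c=0.354609, s=0.935015. N=√(1·1·1·1)=1.000000
k∈{0,1} keeps every argument non-negative
  k=0: (−1)^0·1.0000/(1)·0.3546^2·0.9350^0 = +0.125748
  k=1: (−1)^1·1.0000/(1)·0.3546^0·0.9350^2 = -0.874252
d^1_{0,0}(2.4166) = +0.125748 -0.874252 = -0.748504
|D^1_{0,0}|² = |d^1_{0,0}(β)|² = (-0.748504)² = 0.560259 (the z-rotation phases have unit modulus)

P=0.5603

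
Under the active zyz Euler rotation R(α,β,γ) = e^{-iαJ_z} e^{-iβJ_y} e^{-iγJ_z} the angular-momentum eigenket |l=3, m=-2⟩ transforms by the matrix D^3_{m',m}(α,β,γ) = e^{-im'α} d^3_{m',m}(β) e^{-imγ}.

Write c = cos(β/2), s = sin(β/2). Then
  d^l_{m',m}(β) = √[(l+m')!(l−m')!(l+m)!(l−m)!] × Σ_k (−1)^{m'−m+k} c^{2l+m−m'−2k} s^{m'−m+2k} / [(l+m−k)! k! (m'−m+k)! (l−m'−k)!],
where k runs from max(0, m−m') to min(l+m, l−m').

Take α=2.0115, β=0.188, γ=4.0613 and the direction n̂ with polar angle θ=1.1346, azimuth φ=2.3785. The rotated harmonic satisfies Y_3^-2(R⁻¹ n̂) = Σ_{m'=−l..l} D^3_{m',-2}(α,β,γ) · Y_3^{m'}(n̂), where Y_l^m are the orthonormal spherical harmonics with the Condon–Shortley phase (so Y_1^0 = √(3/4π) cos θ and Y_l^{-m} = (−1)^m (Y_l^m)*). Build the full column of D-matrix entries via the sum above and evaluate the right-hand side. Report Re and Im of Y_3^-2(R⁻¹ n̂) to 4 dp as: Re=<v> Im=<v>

Need the full column D^3_{m',-2} for m'=−3..3 at α=2.0115, β=0.188, γ=4.0613.
cos(β/2)=0.995585, sin(β/2)=0.093862
d^3_{-3,-2}: single k=1 term ⇒ +0.224883;  D = -0.004482+0.224838i
d^3_{-2,-2}: k∈[0..1] ⇒ +0.973802 -0.043277 = +0.930525;  D = +0.849359-0.380086i
d^3_{-1,-2}: k∈[0..1] ⇒ -0.290322 +0.005161 = -0.285161;  D = +0.216381+0.185731i
d^3_{0,-2}: k∈[0..1] ⇒ +0.047408 -0.000421 = +0.046987;  D = -0.012470+0.045302i
d^3_{1,-2}: k∈[0..1] ⇒ -0.005161 +0.000023 = -0.005138;  D = -0.005062+0.000880i
d^3_{2,-2}: k∈[0..1] ⇒ +0.000385 -0.000001 = +0.000384;  D = -0.000221-0.000314i
d^3_{3,-2}: single k=0 term ⇒ -0.000018;  D = +0.000009-0.000015i
Y_3^{m'}(θ=1.1346,φ=2.3785) and Σ D·Y over m':
  (-0.0045+0.2248i)·(+0.2045-0.2339i)  (+0.8494-0.3801i)·(+0.0158+0.3544i)  (+0.2164+0.1857i)·(+0.0228+0.0218i)  (-0.0125+0.0453i)·(-0.3323+0.0000i)  (-0.0051+0.0009i)·(-0.0228+0.0218i)  (-0.0002-0.0003i)·(+0.0158-0.3544i)  (+0.0000-0.0000i)·(-0.2045-0.2339i)
Y_3^-2(R⁻¹ n̂) = +0.204788+0.335815i

Re=0.2048 Im=0.3358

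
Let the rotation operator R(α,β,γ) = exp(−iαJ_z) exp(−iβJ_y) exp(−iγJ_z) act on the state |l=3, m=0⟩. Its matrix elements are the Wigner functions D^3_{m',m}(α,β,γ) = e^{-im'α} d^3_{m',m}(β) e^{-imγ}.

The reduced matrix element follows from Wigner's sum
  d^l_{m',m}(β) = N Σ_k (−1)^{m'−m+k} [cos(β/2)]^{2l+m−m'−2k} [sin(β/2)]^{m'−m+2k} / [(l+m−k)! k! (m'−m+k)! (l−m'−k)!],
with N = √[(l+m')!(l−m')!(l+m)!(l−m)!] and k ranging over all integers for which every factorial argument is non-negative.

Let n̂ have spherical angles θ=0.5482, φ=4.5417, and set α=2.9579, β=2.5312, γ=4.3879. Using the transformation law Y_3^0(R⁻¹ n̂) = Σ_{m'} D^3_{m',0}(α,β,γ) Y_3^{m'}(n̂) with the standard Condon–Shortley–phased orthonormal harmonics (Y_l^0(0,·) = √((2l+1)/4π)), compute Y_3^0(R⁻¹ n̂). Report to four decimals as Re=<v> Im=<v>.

Need the full column D^3_{m',0} for m'=−3..3 at α=2.9579, β=2.5312, γ=4.3879.
cos(β/2)=0.300480, sin(β/2)=0.953788
d^3_{-3,0}: single k=3 term ⇒ +0.105274;  D = -0.089689+0.055122i
d^3_{-2,0}: k∈[2..3] ⇒ +0.040619 -0.409261 = -0.368642;  D = -0.344042+0.132408i
d^3_{-1,0}: k∈[1..3] ⇒ +0.008093 -0.244634 +0.821611 = +0.585070;  D = -0.575227+0.106870i
d^3_{0,0}: k∈[0..3] ⇒ +0.000736 -0.066744 +0.672485 -0.752855 = -0.146378;  D = -0.146378+0.000000i
d^3_{1,0}: k∈[0..2] ⇒ -0.008093 +0.244634 -0.821611 = -0.585070;  D = +0.575227+0.106870i
d^3_{2,0}: k∈[0..1] ⇒ +0.040619 -0.409261 = -0.368642;  D = -0.344042-0.132408i
d^3_{3,0}: single k=0 term ⇒ -0.105274;  D = +0.089689+0.055122i
Y_3^{m'}(θ=0.5482,φ=4.5417) and Σ D·Y over m':
  (-0.0897+0.0551i)·(+0.0289-0.0515i)  (-0.3440+0.1324i)·(-0.2232-0.0793i)  (-0.5752+0.1069i)·(-0.0756+0.4385i)  (-0.1464+0.0000i)·(+0.2045+0.0000i)  (+0.5752+0.1069i)·(+0.0756+0.4385i)  (-0.3440-0.1324i)·(-0.2232+0.0793i)  (+0.0897+0.0551i)·(-0.0289-0.0515i)
Y_3^0(R⁻¹ n̂) = +0.138385+0.000000i

Re=0.1384 Im=0.0000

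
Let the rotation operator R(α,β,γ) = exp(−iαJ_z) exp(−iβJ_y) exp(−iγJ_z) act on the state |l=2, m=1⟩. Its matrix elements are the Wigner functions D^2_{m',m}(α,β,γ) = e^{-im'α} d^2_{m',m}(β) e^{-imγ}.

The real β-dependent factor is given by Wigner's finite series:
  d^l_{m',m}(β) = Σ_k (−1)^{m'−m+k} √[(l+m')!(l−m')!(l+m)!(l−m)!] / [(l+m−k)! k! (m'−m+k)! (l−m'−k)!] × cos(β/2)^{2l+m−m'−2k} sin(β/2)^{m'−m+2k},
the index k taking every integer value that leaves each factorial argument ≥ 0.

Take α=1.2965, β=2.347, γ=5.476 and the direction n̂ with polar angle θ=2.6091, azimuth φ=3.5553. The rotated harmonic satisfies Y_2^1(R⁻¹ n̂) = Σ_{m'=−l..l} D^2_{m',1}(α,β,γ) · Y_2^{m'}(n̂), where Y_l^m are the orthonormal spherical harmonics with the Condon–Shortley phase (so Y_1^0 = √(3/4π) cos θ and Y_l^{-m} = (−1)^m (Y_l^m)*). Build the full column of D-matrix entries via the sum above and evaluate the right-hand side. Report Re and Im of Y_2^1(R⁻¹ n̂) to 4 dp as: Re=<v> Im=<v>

Re=-0.0860 Im=-0.2535

Need the full column D^2_{m',1} for m'=−2..2 at α=1.2965, β=2.347, γ=5.476.
cos(β/2)=0.386927, sin(β/2)=0.922110
d^2_{-2,1}: single k=3 term ⇒ +0.606747;  D = -0.586573-0.155157i
d^2_{-1,1}: k∈[2..3] ⇒ +0.381895 -0.722989 = -0.341094;  D = +0.173284-0.293799i
d^2_{0,1}: k∈[1..2] ⇒ +0.130841 -0.743110 = -0.612269;  D = -0.423405-0.442269i
d^2_{1,1}: k∈[0..1] ⇒ +0.022414 -0.381895 = -0.359482;  D = -0.317298+0.168964i
d^2_{2,1}: single k=0 term ⇒ -0.106831;  D = +0.022794+0.104371i
Y_2^{m'}(θ=2.6091,φ=3.5553) and Σ D·Y over m':
  (-0.5866-0.1552i)·(+0.0674-0.0733i)  (+0.1733-0.2938i)·(+0.3094-0.1358i)  (-0.4234-0.4423i)·(+0.3869+0.0000i)  (-0.3173+0.1690i)·(-0.3094-0.1358i)  (+0.0228+0.1044i)·(+0.0674+0.0733i)
Y_2^1(R⁻¹ n̂) = -0.086003-0.253495i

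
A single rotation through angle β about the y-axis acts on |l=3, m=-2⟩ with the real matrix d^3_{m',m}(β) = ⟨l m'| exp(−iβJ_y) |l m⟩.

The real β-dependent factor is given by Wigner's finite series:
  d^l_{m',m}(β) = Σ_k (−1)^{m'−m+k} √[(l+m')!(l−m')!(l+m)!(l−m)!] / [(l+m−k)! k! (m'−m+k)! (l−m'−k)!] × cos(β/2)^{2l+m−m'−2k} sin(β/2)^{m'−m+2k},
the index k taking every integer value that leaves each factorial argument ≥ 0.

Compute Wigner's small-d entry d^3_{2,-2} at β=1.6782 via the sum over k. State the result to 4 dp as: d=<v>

d^3_{2,-2}(β=1.6782) via Wigner's sum:
With c≡cos(β/2)=0.668133 and s≡sin(β/2)=0.744042, N=[120·1·1·120]^{1/2}=120.000000
k: max(0,(-2)−(2))=0 … min(3+(-2),3−(2))=1
  k=0: (−1)^4·120.0000/(24)·0.6681^2·0.7440^4 = +0.684046
  k=1: (−1)^5·120.0000/(120)·0.6681^0·0.7440^6 = -0.169662
d^3_{2,-2}(1.6782) = +0.684046 -0.169662 = +0.514384

d=0.5144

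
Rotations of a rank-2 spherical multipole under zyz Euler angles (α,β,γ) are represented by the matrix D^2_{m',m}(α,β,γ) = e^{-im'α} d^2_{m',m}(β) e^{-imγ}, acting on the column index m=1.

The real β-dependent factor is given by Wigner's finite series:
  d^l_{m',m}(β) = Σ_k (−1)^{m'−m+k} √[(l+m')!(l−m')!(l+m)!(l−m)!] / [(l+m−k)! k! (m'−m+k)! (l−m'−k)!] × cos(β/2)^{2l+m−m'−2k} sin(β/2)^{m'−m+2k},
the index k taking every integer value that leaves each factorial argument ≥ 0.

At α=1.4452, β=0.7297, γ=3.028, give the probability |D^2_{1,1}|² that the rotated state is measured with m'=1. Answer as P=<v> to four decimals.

First d^2_{1,1}(β=0.7297), then the phase factors e^{-i(1)α} and e^{-i(1)γ}:
With c≡cos(β/2)=0.934177 and s≡sin(β/2)=0.356809, N=[6·1·6·1]^{1/2}=6.000000
k∈{0,1} keeps every argument non-negative
  k=0: (−1)^0·6.0000/(6)·0.9342^4·0.3568^0 = +0.761583
  k=1: (−1)^1·6.0000/(2)·0.9342^2·0.3568^2 = -0.333313
d^2_{1,1}(0.7297) = +0.761583 -0.333313 = +0.428270
|D^2_{1,1}|² = |d^2_{1,1}(β)|² = (+0.428270)² = 0.183415 (the z-rotation phases have unit modulus)

P=0.1834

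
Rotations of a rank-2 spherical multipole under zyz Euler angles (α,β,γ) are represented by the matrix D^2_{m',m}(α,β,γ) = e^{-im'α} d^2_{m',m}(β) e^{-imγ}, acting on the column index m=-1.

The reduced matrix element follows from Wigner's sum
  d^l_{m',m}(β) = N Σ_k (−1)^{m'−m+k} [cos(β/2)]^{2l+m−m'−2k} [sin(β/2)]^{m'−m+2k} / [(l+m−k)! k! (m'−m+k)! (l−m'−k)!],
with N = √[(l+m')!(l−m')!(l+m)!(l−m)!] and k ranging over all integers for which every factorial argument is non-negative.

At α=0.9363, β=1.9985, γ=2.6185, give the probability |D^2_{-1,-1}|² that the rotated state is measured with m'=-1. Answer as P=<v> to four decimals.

Split into d^2_{-1,-1}(β=1.9985) × two z-phases.
Half-angle: c=0.540933, s=0.841066. N=√(1·6·1·6)=6.000000
Admissible k: 0..1 (factorial args all ≥0)
  k=0: (−1)^0·6.0000/(6)·0.5409^4·0.8411^0 = +0.085620
  k=1: (−1)^1·6.0000/(2)·0.5409^2·0.8411^2 = -0.620967
d^2_{-1,-1}(1.9985) = +0.085620 -0.620967 = -0.535347
|D^2_{-1,-1}|² = |d^2_{-1,-1}(β)|² = (-0.535347)² = 0.286596 (the z-rotation phases have unit modulus)

P=0.2866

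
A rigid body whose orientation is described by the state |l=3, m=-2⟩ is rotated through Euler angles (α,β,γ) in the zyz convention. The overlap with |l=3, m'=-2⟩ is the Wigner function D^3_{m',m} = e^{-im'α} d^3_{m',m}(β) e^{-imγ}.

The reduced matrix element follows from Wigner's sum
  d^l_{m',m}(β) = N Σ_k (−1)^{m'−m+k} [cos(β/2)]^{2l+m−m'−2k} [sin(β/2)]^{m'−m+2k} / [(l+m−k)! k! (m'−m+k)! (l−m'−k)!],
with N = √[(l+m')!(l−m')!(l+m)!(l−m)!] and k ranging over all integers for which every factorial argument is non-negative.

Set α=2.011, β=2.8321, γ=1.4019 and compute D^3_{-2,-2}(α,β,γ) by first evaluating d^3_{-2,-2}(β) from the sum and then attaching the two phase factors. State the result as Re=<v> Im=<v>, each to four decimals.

Re=-0.0023 Im=-0.0014

D^3_{-2,-2}(2.011,2.8321,1.4019) = e^{-i·-2·2.011}·d^3_{-2,-2}(2.8321)·e^{-i·-2·1.4019}. Compute d first:
With c≡cos(β/2)=0.154129 and s≡sin(β/2)=0.988051, N=[1·120·1·120]^{1/2}=120.000000
k∈{0,1} keeps every argument non-negative
  k=0: (−1)^0·120.0000/(120)·0.1541^6·0.9881^0 = +0.000013
  k=1: (−1)^1·120.0000/(24)·0.1541^4·0.9881^2 = -0.002755
d^3_{-2,-2}(2.8321) = +0.000013 -0.002755 = -0.002741
D = (-0.636837-0.770998i)·(-0.002741)·(-0.943488+0.331405i) = -0.002348-0.001416i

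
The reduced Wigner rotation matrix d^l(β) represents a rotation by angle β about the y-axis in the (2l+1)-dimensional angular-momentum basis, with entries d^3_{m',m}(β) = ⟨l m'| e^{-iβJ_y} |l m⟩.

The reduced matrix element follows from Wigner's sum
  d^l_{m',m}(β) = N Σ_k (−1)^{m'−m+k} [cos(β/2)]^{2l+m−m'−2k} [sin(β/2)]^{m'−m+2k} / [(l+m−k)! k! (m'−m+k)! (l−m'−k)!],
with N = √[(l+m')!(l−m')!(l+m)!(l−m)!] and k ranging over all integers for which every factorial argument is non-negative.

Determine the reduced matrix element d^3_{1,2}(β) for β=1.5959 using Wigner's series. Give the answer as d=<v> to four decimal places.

d^3_{1,2}(β=1.5959) via Wigner's sum:
Half-angle: c=0.698176, s=0.715926. N=√(24·2·120·1)=75.894664
k: max(0,(2)−(1))=1 … min(3+(2),3−(1))=2
  k=1: (−1)^0·75.8947/(24)·0.6982^5·0.7159^1 = +0.375571
  k=2: (−1)^1·75.8947/(12)·0.6982^3·0.7159^3 = -0.789822
d^3_{1,2}(1.5959) = +0.375571 -0.789822 = -0.414251

d=-0.4143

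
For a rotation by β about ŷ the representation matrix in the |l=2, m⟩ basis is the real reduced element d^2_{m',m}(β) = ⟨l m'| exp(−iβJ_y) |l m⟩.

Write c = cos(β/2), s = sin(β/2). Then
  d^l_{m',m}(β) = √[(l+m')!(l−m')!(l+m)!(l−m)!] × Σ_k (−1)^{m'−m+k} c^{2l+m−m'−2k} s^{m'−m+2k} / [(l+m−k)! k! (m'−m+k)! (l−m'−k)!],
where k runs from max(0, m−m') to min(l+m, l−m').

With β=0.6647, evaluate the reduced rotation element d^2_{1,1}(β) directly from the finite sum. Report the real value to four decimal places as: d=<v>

d^2_{1,1}(β=0.6647) via Wigner's sum:
c=cos(0.6647/2)=0.945278, s=sin(0.6647/2)=0.326265; N=√[6·1·6·1]=6.000000
k: max(0,(1)−(1))=0 … min(2+(1),2−(1))=1
  k=0: (−1)^0·6.0000/(6)·0.9453^4·0.3263^0 = +0.798433
  k=1: (−1)^1·6.0000/(2)·0.9453^2·0.3263^2 = -0.285353
d^2_{1,1}(0.6647) = +0.798433 -0.285353 = +0.513080

d=0.5131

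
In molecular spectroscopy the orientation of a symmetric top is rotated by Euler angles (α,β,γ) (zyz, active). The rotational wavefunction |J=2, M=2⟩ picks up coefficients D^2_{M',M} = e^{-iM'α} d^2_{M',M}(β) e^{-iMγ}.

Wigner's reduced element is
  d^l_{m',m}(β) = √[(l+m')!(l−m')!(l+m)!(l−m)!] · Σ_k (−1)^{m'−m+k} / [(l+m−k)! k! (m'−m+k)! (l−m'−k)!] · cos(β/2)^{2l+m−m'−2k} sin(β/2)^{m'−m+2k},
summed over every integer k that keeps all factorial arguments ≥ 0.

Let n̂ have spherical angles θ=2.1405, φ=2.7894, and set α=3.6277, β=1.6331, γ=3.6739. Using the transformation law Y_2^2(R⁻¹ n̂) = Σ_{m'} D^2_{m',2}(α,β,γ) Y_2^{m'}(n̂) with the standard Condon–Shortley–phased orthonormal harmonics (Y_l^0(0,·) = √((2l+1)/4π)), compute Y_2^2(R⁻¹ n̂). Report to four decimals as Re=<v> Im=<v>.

Need the full column D^2_{m',2} for m'=−2..2 at α=3.6277, β=1.6331, γ=3.6739.
cos(β/2)=0.684740, sin(β/2)=0.728788
d^2_{-2,2}: single k=4 term ⇒ +0.282101;  D = +0.280897-0.026029i
d^2_{-1,2}: single k=3 term ⇒ +0.530101;  D = -0.443843+0.289846i
d^2_{0,2}: single k=2 term ⇒ +0.609998;  D = +0.295752-0.533506i
d^2_{1,2}: single k=1 term ⇒ +0.467959;  D = -0.009393+0.467864i
d^2_{2,2}: single k=0 term ⇒ +0.219837;  D = -0.098783-0.196394i
Y_2^{m'}(θ=2.1405,φ=2.7894) and Σ D·Y over m':
  (+0.2809-0.0260i)·(+0.2087+0.1774i)  (-0.4438+0.2898i)·(+0.3293+0.1210i)  (+0.2958-0.5335i)·(-0.0401+0.0000i)  (-0.0094+0.4679i)·(-0.3293+0.1210i)  (-0.0988-0.1964i)·(+0.2087-0.1774i)
Y_2^2(R⁻¹ n̂) = -0.238871-0.071167i

Re=-0.2389 Im=-0.0712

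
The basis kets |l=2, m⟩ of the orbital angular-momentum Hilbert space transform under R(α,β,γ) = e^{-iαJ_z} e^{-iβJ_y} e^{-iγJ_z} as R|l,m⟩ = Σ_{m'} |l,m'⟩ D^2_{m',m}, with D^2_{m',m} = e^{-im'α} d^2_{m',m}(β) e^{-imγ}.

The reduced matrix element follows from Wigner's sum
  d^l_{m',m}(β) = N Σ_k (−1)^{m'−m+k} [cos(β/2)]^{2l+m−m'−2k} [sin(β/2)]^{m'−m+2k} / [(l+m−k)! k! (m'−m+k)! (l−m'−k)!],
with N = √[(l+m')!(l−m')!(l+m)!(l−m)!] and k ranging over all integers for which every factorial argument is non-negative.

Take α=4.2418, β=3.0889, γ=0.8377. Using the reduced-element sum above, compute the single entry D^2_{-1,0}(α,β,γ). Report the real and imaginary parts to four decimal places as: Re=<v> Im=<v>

Re=0.0292 Im=0.0574

First d^2_{-1,0}(β=3.0889), then the phase factors e^{-i(-1)α} and e^{-i(0)γ}:
Half-angle: c=0.026343, s=0.999653. N=√(1·6·2·2)=4.898979
Admissible k: 1..2 (factorial args all ≥0)
  k=1: (−1)^0·4.8990/(2)·0.0263^3·0.9997^1 = +0.000045
  k=2: (−1)^1·4.8990/(2)·0.0263^1·0.9997^3 = -0.064460
d^2_{-1,0}(3.0889) = +0.000045 -0.064460 = -0.064416
D = (-0.453411-0.891301i)·(-0.064416)·(+1.000000+0.000000i) = +0.029207+0.057414i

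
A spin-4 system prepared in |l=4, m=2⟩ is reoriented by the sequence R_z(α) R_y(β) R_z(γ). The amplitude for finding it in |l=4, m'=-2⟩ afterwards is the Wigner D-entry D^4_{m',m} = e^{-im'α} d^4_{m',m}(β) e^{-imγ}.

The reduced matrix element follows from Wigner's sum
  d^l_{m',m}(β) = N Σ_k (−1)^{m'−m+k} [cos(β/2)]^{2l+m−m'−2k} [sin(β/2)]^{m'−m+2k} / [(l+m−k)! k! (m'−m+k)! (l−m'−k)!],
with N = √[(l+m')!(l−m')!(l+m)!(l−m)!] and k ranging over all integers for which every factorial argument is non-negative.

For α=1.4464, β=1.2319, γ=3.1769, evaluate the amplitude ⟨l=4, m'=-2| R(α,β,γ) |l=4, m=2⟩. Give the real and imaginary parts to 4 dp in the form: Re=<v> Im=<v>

Re=-0.4337 Im=0.1435

D^4_{-2,2}(1.4464,1.2319,3.1769) = e^{-i·-2·1.4464}·d^4_{-2,2}(1.2319)·e^{-i·2·3.1769}. Compute d first:
c=cos(1.2319/2)=0.816225, s=sin(1.2319/2)=0.577734; N=√[2·720·720·2]=1440.000000
k∈{4,5,6} keeps every argument non-negative
  k=4: (−1)^0·1440.0000/(96)·0.8162^4·0.5777^4 = +0.741725
  k=5: (−1)^1·1440.0000/(120)·0.8162^2·0.5777^6 = -0.297283
  k=6: (−1)^2·1440.0000/(1440)·0.8162^0·0.5777^8 = +0.012412
d^4_{-2,2}(1.2319) = +0.741725 -0.297283 +0.012412 = +0.456854
Attach z-rotation phases: D = e^{-i(-2)(1.4464)}·(+0.456854)·e^{-i(2)(3.1769)} = -0.433747+0.143454i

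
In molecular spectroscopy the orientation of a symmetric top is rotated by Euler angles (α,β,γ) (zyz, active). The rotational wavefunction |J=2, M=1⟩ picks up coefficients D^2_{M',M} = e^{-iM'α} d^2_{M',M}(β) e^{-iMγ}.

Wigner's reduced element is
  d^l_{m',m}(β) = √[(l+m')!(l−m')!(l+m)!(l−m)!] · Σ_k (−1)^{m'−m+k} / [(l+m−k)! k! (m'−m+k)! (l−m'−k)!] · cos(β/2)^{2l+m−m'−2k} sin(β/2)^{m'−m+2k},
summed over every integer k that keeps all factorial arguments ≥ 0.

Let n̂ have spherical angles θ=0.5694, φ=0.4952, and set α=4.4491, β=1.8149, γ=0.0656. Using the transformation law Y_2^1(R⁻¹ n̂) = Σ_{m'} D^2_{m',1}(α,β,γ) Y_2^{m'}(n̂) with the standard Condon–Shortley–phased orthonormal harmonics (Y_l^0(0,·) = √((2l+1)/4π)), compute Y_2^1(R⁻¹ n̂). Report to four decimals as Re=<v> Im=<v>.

Re=-0.3049 Im=0.1907

Need the full column D^2_{m',1} for m'=−2..2 at α=4.4491, β=1.8149, γ=0.0656.
cos(β/2)=0.615757, sin(β/2)=0.787936
d^2_{-2,1}: single k=3 term ⇒ +0.602438;  D = -0.499859+0.336263i
d^2_{-1,1}: k∈[2..3] ⇒ +0.706191 -0.385446 = +0.320744;  D = -0.103598-0.303553i
d^2_{0,1}: k∈[1..2] ⇒ +0.450604 -0.737833 = -0.287229;  D = -0.286611+0.018829i
d^2_{1,1}: k∈[0..1] ⇒ +0.143760 -0.706191 = -0.562431;  D = +0.110464-0.551476i
d^2_{2,1}: single k=0 term ⇒ -0.367916;  D = +0.329512+0.163658i
Y_2^{m'}(θ=0.5694,φ=0.4952) and Σ D·Y over m':
  (-0.4999+0.3363i)·(+0.0616-0.0939i)  (-0.1036-0.3036i)·(+0.3086-0.1667i)  (-0.2866+0.0188i)·(+0.3558+0.0000i)  (+0.1105-0.5515i)·(-0.3086-0.1667i)  (+0.3295+0.1637i)·(+0.0616+0.0939i)
Y_2^1(R⁻¹ n̂) = -0.304851+0.190722i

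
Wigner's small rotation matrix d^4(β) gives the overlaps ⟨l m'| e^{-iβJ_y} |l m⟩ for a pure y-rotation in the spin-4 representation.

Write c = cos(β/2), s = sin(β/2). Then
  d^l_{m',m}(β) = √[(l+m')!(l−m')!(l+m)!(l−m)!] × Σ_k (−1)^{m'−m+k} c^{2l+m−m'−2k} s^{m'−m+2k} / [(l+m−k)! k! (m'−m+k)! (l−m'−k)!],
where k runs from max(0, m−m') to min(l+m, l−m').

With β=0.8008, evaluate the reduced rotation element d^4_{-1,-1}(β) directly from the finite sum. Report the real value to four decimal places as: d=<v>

d=-0.4045

d^4_{-1,-1}(β=0.8008) via Wigner's sum:
With c≡cos(β/2)=0.920905 and s≡sin(β/2)=0.389787, N=[6·120·6·120]^{1/2}=720.000000
k: max(0,(-1)−(-1))=0 … min(4+(-1),4−(-1))=3
  k=0: (−1)^0·720.0000/(720)·0.9209^8·0.3898^0 = +0.517272
  k=1: (−1)^1·720.0000/(48)·0.9209^6·0.3898^2 = -1.390064
  k=2: (−1)^2·720.0000/(24)·0.9209^4·0.3898^4 = +0.498069
  k=3: (−1)^3·720.0000/(72)·0.9209^2·0.3898^6 = -0.029744
d^4_{-1,-1}(0.8008) = +0.517272 -1.390064 +0.498069 -0.029744 = -0.404467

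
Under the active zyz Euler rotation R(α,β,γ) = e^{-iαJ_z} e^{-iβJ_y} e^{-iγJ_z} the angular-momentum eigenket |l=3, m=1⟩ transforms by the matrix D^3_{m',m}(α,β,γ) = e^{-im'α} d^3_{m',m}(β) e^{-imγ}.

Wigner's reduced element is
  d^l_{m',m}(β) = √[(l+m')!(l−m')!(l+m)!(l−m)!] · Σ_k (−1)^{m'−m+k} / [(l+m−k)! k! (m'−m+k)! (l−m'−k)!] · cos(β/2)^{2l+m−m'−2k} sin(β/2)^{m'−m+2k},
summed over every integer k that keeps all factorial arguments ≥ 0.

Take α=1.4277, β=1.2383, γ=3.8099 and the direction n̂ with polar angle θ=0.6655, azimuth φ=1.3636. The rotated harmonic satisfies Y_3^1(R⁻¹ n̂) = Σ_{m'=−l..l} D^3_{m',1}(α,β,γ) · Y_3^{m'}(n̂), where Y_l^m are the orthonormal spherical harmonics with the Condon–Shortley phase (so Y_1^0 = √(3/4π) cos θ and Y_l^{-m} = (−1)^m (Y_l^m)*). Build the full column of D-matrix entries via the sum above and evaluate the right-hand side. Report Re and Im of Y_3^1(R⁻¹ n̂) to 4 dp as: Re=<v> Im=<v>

Re=-0.3668 Im=0.2486

Need the full column D^3_{m',1} for m'=−3..3 at α=1.4277, β=1.2383, γ=3.8099.
cos(β/2)=0.814372, sin(β/2)=0.580343
d^3_{-3,1}: single k=4 term ⇒ +0.291361;  D = +0.259344+0.132784i
d^3_{-2,1}: k∈[3..4] ⇒ +0.667657 -0.169530 = +0.498126;  D = +0.287925-0.406483i
d^3_{-1,1}: k∈[2..4] ⇒ +0.888817 -0.601832 +0.038204 = +0.325189;  D = -0.235845-0.223887i
d^3_{0,1}: k∈[1..3] ⇒ +0.720095 -1.097072 +0.185711 = -0.191266;  D = +0.150119-0.118519i
d^3_{1,1}: k∈[0..2] ⇒ +0.291700 -1.185089 +0.451374 = -0.442015;  D = -0.221624-0.382440i
d^3_{2,1}: k∈[0..1] ⇒ -0.657354 +0.667657 = +0.010303;  D = +0.009560-0.003842i
d^3_{3,1}: single k=0 term ⇒ +0.573729;  D = -0.135830-0.557418i
Y_3^{m'}(θ=0.6655,φ=1.3636) and Σ D·Y over m':
  (+0.2593+0.1328i)·(-0.0572+0.0798i)  (+0.2879-0.4065i)·(-0.2805-0.1234i)  (-0.2358-0.2239i)·(+0.0859-0.4089i)  (+0.1501-0.1185i)·(+0.0275+0.0000i)  (-0.2216-0.3824i)·(-0.0859-0.4089i)  (+0.0096-0.0038i)·(-0.2805+0.1234i)  (-0.1358-0.5574i)·(+0.0572+0.0798i)
Y_3^1(R⁻¹ n̂) = -0.366841+0.248562i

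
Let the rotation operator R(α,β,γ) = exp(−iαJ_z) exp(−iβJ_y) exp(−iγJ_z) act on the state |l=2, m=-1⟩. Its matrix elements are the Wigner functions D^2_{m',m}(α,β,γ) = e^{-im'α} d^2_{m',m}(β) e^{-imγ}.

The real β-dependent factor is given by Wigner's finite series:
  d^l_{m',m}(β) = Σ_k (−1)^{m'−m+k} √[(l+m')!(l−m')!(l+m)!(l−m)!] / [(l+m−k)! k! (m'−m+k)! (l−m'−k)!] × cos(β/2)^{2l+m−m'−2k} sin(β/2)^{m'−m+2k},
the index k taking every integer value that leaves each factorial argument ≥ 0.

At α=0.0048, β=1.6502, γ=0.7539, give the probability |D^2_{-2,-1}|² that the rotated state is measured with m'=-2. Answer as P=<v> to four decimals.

P=0.2106

Split into d^2_{-2,-1}(β=1.6502) × two z-phases.
With c≡cos(β/2)=0.678484 and s≡sin(β/2)=0.734616, N=[1·24·1·6]^{1/2}=12.000000
The bounds max(0,m−m')=1 and min(l+m,l−m')=1 give 1 term
  k=1: (−1)^0·12.0000/(6)·0.6785^3·0.7346^1 = +0.458889
d^2_{-2,-1}(1.6502) = +0.458889
|D^2_{-2,-1}|² = |d^2_{-2,-1}(β)|² = (+0.458889)² = 0.210580 (the z-rotation phases have unit modulus)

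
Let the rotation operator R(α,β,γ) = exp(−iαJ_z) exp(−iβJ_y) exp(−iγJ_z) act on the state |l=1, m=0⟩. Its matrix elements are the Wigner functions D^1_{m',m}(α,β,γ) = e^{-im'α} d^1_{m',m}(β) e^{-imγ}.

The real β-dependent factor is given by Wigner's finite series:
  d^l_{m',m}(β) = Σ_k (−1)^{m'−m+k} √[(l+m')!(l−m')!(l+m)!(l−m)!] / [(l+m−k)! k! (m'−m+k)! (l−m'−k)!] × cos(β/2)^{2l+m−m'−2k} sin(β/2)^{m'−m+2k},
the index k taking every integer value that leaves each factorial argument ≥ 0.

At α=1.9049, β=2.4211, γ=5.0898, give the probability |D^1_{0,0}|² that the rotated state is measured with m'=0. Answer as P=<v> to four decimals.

First d^1_{0,0}(β=2.4211), then the phase factors e^{-i(0)α} and e^{-i(0)γ}:
c=cos(2.4211/2)=0.352505, s=sin(2.4211/2)=0.935810; N=√[1·1·1·1]=1.000000
Admissible k: 0..1 (factorial args all ≥0)
  k=0: (−1)^0·1.0000/(1)·0.3525^2·0.9358^0 = +0.124260
  k=1: (−1)^1·1.0000/(1)·0.3525^0·0.9358^2 = -0.875740
d^1_{0,0}(2.4211) = +0.124260 -0.875740 = -0.751481
|D^1_{0,0}|² = |d^1_{0,0}(β)|² = (-0.751481)² = 0.564723 (the z-rotation phases have unit modulus)

P=0.5647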